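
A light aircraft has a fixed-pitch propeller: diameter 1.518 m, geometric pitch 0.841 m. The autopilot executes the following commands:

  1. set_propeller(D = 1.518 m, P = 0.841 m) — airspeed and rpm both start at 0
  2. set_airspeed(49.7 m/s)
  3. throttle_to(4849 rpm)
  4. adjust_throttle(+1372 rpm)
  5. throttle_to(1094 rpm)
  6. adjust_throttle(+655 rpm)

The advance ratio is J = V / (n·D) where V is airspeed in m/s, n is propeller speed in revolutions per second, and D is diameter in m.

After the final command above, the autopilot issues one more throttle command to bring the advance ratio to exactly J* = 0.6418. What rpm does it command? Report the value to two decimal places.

set_propeller: D = 1.518 m, P = 0.841 m (p = P/D = 0.554018); state ← (V=0, rpm=0)
set_airspeed(49.7): V ← 49.7 m/s
throttle_to(4849): rpm ← 4849
adjust_throttle(+1372): rpm ← 4849 +1372 = 6221
throttle_to(1094): rpm ← 1094
adjust_throttle(+655): rpm ← 1094 +655 = 1749
final state: V = 49.7 m/s, rpm = 1749 → n = rpm/60 = 29.150000 rev/s
target J* = 0.6418; solve J* = V/(n·D) for n: n = V/(J*·D) = 49.7/(0.6418 × 1.518) = 51.013475 rev/s
rpm = 60·n = 3060.808472

rpm = 3060.81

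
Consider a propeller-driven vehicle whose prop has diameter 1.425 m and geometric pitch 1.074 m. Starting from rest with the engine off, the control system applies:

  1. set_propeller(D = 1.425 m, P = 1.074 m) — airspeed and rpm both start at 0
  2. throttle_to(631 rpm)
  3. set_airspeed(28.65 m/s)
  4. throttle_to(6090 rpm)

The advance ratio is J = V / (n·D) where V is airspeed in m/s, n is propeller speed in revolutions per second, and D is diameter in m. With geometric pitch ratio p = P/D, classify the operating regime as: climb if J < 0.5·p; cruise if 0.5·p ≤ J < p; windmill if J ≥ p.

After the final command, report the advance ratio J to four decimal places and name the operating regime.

set_propeller: D = 1.425 m, P = 1.074 m (p = P/D = 0.753684); state ← (V=0, rpm=0)
throttle_to(631): rpm ← 631
set_airspeed(28.65): V ← 28.65 m/s
throttle_to(6090): rpm ← 6090
final state: V = 28.65 m/s, rpm = 6090 → n = rpm/60 = 101.500000 rev/s
J = V / (n·D) = 28.65 / (101.500000 × 1.425) = 0.198081
regime bands: climb J<0.3768 | cruise [0.3768, 0.7537) | windmill J≥0.7537
J = 0.1981 → climb

J = 0.1981, regime = climb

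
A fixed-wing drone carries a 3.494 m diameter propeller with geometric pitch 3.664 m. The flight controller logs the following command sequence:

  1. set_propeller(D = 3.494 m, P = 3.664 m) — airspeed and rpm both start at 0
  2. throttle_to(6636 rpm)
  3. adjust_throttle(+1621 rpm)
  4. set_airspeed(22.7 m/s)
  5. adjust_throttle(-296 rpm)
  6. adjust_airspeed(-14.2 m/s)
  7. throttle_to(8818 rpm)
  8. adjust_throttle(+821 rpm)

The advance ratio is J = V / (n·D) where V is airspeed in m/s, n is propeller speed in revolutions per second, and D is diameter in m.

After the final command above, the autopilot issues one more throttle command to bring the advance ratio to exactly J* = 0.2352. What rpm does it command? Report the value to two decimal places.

set_propeller: D = 3.494 m, P = 3.664 m (p = P/D = 1.048655); state ← (V=0, rpm=0)
throttle_to(6636): rpm ← 6636
adjust_throttle(+1621): rpm ← 6636 +1621 = 8257
set_airspeed(22.7): V ← 22.7 m/s
adjust_throttle(-296): rpm ← 8257 -296 = 7961
adjust_airspeed(-14.2): V ← 22.7 -14.2 = 8.5 m/s
throttle_to(8818): rpm ← 8818
adjust_throttle(+821): rpm ← 8818 +821 = 9639
final state: V = 8.5 m/s, rpm = 9639 → n = rpm/60 = 160.650000 rev/s
target J* = 0.2352; solve J* = V/(n·D) for n: n = V/(J*·D) = 8.5/(0.2352 × 3.494) = 10.343290 rev/s
rpm = 60·n = 620.597409

rpm = 620.60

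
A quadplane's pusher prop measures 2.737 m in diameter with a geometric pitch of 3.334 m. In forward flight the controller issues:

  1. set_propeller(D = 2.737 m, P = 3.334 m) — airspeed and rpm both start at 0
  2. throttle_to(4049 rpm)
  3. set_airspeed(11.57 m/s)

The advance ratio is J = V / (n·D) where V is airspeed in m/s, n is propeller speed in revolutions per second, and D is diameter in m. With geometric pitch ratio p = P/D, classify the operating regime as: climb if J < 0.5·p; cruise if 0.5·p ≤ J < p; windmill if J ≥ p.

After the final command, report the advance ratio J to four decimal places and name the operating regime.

J = 0.0626, regime = climb

set_propeller: D = 2.737 m, P = 3.334 m (p = P/D = 1.218122); state ← (V=0, rpm=0)
throttle_to(4049): rpm ← 4049
set_airspeed(11.57): V ← 11.57 m/s
final state: V = 11.57 m/s, rpm = 4049 → n = rpm/60 = 67.483333 rev/s
J = V / (n·D) = 11.57 / (67.483333 × 2.737) = 0.062641
regime bands: climb J<0.6091 | cruise [0.6091, 1.2181) | windmill J≥1.2181
J = 0.0626 → climb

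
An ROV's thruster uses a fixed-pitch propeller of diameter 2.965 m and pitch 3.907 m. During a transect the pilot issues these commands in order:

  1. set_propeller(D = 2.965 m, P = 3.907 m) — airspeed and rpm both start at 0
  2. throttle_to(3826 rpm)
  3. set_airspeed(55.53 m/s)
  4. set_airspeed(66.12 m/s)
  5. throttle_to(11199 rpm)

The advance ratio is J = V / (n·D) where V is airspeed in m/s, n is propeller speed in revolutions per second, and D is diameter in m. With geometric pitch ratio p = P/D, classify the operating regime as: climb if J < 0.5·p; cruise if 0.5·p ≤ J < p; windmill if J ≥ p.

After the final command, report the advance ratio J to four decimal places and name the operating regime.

J = 0.1195, regime = climb

set_propeller: D = 2.965 m, P = 3.907 m (p = P/D = 1.317707); state ← (V=0, rpm=0)
throttle_to(3826): rpm ← 3826
set_airspeed(55.53): V ← 55.53 m/s
set_airspeed(66.12): V ← 66.12 m/s
throttle_to(11199): rpm ← 11199
final state: V = 66.12 m/s, rpm = 11199 → n = rpm/60 = 186.650000 rev/s
J = V / (n·D) = 66.12 / (186.650000 × 2.965) = 0.119476
regime bands: climb J<0.6589 | cruise [0.6589, 1.3177) | windmill J≥1.3177
J = 0.1195 → climb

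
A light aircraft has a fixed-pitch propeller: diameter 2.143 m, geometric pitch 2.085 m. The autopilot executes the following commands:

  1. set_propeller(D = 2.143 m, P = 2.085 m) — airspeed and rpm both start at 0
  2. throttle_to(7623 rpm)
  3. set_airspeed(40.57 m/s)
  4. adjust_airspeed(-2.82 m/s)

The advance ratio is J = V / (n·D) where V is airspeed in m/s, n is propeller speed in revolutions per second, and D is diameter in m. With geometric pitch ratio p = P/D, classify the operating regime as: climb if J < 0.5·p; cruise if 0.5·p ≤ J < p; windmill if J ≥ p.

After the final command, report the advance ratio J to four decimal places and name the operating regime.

J = 0.1387, regime = climb

set_propeller: D = 2.143 m, P = 2.085 m (p = P/D = 0.972935); state ← (V=0, rpm=0)
throttle_to(7623): rpm ← 7623
set_airspeed(40.57): V ← 40.57 m/s
adjust_airspeed(-2.82): V ← 40.57 -2.82 = 37.75 m/s
final state: V = 37.75 m/s, rpm = 7623 → n = rpm/60 = 127.050000 rev/s
J = V / (n·D) = 37.75 / (127.050000 × 2.143) = 0.138650
regime bands: climb J<0.4865 | cruise [0.4865, 0.9729) | windmill J≥0.9729
J = 0.1387 → climb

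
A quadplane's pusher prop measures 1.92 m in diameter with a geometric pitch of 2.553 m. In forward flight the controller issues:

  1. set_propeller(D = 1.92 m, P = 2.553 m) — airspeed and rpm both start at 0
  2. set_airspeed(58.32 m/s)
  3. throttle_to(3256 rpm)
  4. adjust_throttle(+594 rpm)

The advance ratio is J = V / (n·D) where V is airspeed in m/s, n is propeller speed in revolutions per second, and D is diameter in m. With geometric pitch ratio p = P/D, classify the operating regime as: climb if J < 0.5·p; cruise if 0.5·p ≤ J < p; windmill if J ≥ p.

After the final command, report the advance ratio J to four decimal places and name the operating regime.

J = 0.4734, regime = climb

set_propeller: D = 1.92 m, P = 2.553 m (p = P/D = 1.329687); state ← (V=0, rpm=0)
set_airspeed(58.32): V ← 58.32 m/s
throttle_to(3256): rpm ← 3256
adjust_throttle(+594): rpm ← 3256 +594 = 3850
final state: V = 58.32 m/s, rpm = 3850 → n = rpm/60 = 64.166667 rev/s
J = V / (n·D) = 58.32 / (64.166667 × 1.92) = 0.473377
regime bands: climb J<0.6648 | cruise [0.6648, 1.3297) | windmill J≥1.3297
J = 0.4734 → climb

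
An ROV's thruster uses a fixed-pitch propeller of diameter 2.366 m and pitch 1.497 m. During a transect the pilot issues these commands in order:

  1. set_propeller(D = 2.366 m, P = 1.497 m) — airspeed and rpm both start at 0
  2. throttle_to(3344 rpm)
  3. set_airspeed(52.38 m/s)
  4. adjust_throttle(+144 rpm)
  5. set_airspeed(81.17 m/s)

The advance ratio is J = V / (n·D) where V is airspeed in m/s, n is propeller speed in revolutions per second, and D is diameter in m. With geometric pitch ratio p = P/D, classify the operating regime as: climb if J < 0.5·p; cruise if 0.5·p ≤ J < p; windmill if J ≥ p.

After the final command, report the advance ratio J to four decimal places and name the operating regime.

set_propeller: D = 2.366 m, P = 1.497 m (p = P/D = 0.632713); state ← (V=0, rpm=0)
throttle_to(3344): rpm ← 3344
set_airspeed(52.38): V ← 52.38 m/s
adjust_throttle(+144): rpm ← 3344 +144 = 3488
set_airspeed(81.17): V ← 81.17 m/s
final state: V = 81.17 m/s, rpm = 3488 → n = rpm/60 = 58.133333 rev/s
J = V / (n·D) = 81.17 / (58.133333 × 2.366) = 0.590141
regime bands: climb J<0.3164 | cruise [0.3164, 0.6327) | windmill J≥0.6327
J = 0.5901 → cruise

J = 0.5901, regime = cruise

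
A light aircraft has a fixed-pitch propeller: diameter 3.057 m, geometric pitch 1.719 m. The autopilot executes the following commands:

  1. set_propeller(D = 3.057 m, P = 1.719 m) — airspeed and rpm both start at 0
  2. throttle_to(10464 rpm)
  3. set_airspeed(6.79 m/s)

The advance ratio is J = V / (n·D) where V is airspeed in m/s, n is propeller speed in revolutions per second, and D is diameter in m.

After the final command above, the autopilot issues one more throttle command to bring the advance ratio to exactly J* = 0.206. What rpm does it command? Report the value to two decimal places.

rpm = 646.93

set_propeller: D = 3.057 m, P = 1.719 m (p = P/D = 0.562316); state ← (V=0, rpm=0)
throttle_to(10464): rpm ← 10464
set_airspeed(6.79): V ← 6.79 m/s
final state: V = 6.79 m/s, rpm = 10464 → n = rpm/60 = 174.400000 rev/s
target J* = 0.206; solve J* = V/(n·D) for n: n = V/(J*·D) = 6.79/(0.206 × 3.057) = 10.782193 rev/s
rpm = 60·n = 646.931601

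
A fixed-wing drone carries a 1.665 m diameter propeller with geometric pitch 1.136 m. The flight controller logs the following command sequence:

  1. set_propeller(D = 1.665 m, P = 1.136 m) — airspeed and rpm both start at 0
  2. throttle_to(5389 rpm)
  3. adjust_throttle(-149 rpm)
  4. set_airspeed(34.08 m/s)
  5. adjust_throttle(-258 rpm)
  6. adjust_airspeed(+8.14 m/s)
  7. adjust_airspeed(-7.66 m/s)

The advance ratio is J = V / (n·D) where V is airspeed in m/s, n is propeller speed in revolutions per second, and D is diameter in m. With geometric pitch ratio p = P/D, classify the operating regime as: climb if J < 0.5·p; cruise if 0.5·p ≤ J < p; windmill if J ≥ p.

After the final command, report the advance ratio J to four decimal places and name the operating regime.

J = 0.2500, regime = climb

set_propeller: D = 1.665 m, P = 1.136 m (p = P/D = 0.682282); state ← (V=0, rpm=0)
throttle_to(5389): rpm ← 5389
adjust_throttle(-149): rpm ← 5389 -149 = 5240
set_airspeed(34.08): V ← 34.08 m/s
adjust_throttle(-258): rpm ← 5240 -258 = 4982
adjust_airspeed(+8.14): V ← 34.08 +8.14 = 42.22 m/s
adjust_airspeed(-7.66): V ← 42.22 -7.66 = 34.56 m/s
final state: V = 34.56 m/s, rpm = 4982 → n = rpm/60 = 83.033333 rev/s
J = V / (n·D) = 34.56 / (83.033333 × 1.665) = 0.249981
regime bands: climb J<0.3411 | cruise [0.3411, 0.6823) | windmill J≥0.6823
J = 0.2500 → climb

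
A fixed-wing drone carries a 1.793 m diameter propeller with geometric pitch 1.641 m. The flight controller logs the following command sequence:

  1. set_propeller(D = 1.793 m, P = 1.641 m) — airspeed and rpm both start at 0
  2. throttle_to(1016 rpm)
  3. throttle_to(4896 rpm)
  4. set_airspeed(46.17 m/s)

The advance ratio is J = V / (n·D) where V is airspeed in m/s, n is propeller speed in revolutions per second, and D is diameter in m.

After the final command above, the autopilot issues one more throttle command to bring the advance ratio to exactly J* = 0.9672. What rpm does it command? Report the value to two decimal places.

rpm = 1597.40

set_propeller: D = 1.793 m, P = 1.641 m (p = P/D = 0.915226); state ← (V=0, rpm=0)
throttle_to(1016): rpm ← 1016
throttle_to(4896): rpm ← 4896
set_airspeed(46.17): V ← 46.17 m/s
final state: V = 46.17 m/s, rpm = 4896 → n = rpm/60 = 81.600000 rev/s
target J* = 0.9672; solve J* = V/(n·D) for n: n = V/(J*·D) = 46.17/(0.9672 × 1.793) = 26.623387 rev/s
rpm = 60·n = 1597.403191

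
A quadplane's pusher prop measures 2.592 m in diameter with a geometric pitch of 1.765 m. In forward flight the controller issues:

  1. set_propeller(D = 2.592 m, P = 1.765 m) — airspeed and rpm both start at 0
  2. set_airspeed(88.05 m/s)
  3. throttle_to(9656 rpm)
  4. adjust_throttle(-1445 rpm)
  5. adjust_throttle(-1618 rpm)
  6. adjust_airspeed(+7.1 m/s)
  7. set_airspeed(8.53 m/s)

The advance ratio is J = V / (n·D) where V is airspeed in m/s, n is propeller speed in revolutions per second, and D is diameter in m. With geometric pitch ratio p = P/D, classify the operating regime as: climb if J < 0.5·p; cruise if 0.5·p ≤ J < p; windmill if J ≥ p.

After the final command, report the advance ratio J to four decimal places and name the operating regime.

set_propeller: D = 2.592 m, P = 1.765 m (p = P/D = 0.680941); state ← (V=0, rpm=0)
set_airspeed(88.05): V ← 88.05 m/s
throttle_to(9656): rpm ← 9656
adjust_throttle(-1445): rpm ← 9656 -1445 = 8211
adjust_throttle(-1618): rpm ← 8211 -1618 = 6593
adjust_airspeed(+7.1): V ← 88.05 +7.1 = 95.15 m/s
set_airspeed(8.53): V ← 8.53 m/s
final state: V = 8.53 m/s, rpm = 6593 → n = rpm/60 = 109.883333 rev/s
J = V / (n·D) = 8.53 / (109.883333 × 2.592) = 0.029949
regime bands: climb J<0.3405 | cruise [0.3405, 0.6809) | windmill J≥0.6809
J = 0.0299 → climb

J = 0.0299, regime = climb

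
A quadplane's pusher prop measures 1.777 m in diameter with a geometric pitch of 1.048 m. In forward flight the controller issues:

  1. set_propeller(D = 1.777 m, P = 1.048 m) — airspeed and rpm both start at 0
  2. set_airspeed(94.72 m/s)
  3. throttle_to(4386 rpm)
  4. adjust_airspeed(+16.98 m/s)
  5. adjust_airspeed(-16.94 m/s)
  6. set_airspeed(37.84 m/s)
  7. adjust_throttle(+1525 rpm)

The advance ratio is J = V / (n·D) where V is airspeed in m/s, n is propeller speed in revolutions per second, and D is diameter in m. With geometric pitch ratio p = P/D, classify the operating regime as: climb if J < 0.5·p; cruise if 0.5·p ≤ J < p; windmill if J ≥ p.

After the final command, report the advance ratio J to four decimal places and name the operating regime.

J = 0.2161, regime = climb

set_propeller: D = 1.777 m, P = 1.048 m (p = P/D = 0.589758); state ← (V=0, rpm=0)
set_airspeed(94.72): V ← 94.72 m/s
throttle_to(4386): rpm ← 4386
adjust_airspeed(+16.98): V ← 94.72 +16.98 = 111.7 m/s
adjust_airspeed(-16.94): V ← 111.7 -16.94 = 94.76 m/s
set_airspeed(37.84): V ← 37.84 m/s
adjust_throttle(+1525): rpm ← 4386 +1525 = 5911
final state: V = 37.84 m/s, rpm = 5911 → n = rpm/60 = 98.516667 rev/s
J = V / (n·D) = 37.84 / (98.516667 × 1.777) = 0.216149
regime bands: climb J<0.2949 | cruise [0.2949, 0.5898) | windmill J≥0.5898
J = 0.2161 → climb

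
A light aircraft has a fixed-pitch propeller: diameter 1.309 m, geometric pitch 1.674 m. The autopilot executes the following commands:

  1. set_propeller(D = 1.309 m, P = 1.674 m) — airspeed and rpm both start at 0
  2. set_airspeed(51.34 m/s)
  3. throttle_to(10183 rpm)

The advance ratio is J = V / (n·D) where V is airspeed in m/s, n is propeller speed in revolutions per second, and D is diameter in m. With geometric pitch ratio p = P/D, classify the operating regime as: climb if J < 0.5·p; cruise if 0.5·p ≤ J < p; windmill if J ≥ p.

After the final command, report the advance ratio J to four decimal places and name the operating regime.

set_propeller: D = 1.309 m, P = 1.674 m (p = P/D = 1.278839); state ← (V=0, rpm=0)
set_airspeed(51.34): V ← 51.34 m/s
throttle_to(10183): rpm ← 10183
final state: V = 51.34 m/s, rpm = 10183 → n = rpm/60 = 169.716667 rev/s
J = V / (n·D) = 51.34 / (169.716667 × 1.309) = 0.231096
regime bands: climb J<0.6394 | cruise [0.6394, 1.2788) | windmill J≥1.2788
J = 0.2311 → climb

J = 0.2311, regime = climb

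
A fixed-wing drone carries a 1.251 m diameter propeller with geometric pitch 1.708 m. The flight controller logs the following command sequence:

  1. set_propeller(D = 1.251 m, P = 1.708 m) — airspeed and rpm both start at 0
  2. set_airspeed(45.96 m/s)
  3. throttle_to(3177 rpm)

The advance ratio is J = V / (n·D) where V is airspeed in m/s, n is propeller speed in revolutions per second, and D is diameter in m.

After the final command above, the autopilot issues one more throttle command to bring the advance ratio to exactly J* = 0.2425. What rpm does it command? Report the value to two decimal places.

rpm = 9089.97

set_propeller: D = 1.251 m, P = 1.708 m (p = P/D = 1.365308); state ← (V=0, rpm=0)
set_airspeed(45.96): V ← 45.96 m/s
throttle_to(3177): rpm ← 3177
final state: V = 45.96 m/s, rpm = 3177 → n = rpm/60 = 52.950000 rev/s
target J* = 0.2425; solve J* = V/(n·D) for n: n = V/(J*·D) = 45.96/(0.2425 × 1.251) = 151.499419 rev/s
rpm = 60·n = 9089.965141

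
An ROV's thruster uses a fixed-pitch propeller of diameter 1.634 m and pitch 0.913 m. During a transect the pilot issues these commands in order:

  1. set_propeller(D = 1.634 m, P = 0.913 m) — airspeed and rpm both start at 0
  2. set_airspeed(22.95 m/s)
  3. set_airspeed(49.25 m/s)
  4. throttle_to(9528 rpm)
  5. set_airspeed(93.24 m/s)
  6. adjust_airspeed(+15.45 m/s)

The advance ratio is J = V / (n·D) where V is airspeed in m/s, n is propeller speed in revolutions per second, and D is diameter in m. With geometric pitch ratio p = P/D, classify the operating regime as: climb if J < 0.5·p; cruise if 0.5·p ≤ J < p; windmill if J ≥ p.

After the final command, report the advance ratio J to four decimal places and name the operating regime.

J = 0.4189, regime = cruise

set_propeller: D = 1.634 m, P = 0.913 m (p = P/D = 0.558752); state ← (V=0, rpm=0)
set_airspeed(22.95): V ← 22.95 m/s
set_airspeed(49.25): V ← 49.25 m/s
throttle_to(9528): rpm ← 9528
set_airspeed(93.24): V ← 93.24 m/s
adjust_airspeed(+15.45): V ← 93.24 +15.45 = 108.69 m/s
final state: V = 108.69 m/s, rpm = 9528 → n = rpm/60 = 158.800000 rev/s
J = V / (n·D) = 108.69 / (158.800000 × 1.634) = 0.418878
regime bands: climb J<0.2794 | cruise [0.2794, 0.5588) | windmill J≥0.5588
J = 0.4189 → cruise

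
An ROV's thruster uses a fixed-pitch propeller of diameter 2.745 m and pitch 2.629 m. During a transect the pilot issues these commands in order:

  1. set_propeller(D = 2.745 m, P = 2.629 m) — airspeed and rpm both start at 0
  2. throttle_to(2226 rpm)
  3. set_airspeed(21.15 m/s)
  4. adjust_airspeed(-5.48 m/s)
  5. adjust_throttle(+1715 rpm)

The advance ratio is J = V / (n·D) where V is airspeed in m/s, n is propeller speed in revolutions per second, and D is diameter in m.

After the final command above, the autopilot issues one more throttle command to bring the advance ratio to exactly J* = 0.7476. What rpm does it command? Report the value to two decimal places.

set_propeller: D = 2.745 m, P = 2.629 m (p = P/D = 0.957741); state ← (V=0, rpm=0)
throttle_to(2226): rpm ← 2226
set_airspeed(21.15): V ← 21.15 m/s
adjust_airspeed(-5.48): V ← 21.15 -5.48 = 15.67 m/s
adjust_throttle(+1715): rpm ← 2226 +1715 = 3941
final state: V = 15.67 m/s, rpm = 3941 → n = rpm/60 = 65.683333 rev/s
target J* = 0.7476; solve J* = V/(n·D) for n: n = V/(J*·D) = 15.67/(0.7476 × 2.745) = 7.635849 rev/s
rpm = 60·n = 458.150965

rpm = 458.15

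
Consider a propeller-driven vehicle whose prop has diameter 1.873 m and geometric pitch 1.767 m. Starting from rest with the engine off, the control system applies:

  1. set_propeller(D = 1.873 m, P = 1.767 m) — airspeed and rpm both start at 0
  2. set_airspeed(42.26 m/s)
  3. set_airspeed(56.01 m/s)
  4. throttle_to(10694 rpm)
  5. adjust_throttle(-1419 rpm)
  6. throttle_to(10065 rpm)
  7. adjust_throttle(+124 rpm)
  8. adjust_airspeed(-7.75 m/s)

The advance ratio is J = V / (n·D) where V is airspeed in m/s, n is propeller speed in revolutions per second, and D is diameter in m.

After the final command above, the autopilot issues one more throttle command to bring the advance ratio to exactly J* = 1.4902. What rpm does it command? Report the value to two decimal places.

set_propeller: D = 1.873 m, P = 1.767 m (p = P/D = 0.943406); state ← (V=0, rpm=0)
set_airspeed(42.26): V ← 42.26 m/s
set_airspeed(56.01): V ← 56.01 m/s
throttle_to(10694): rpm ← 10694
adjust_throttle(-1419): rpm ← 10694 -1419 = 9275
throttle_to(10065): rpm ← 10065
adjust_throttle(+124): rpm ← 10065 +124 = 10189
adjust_airspeed(-7.75): V ← 56.01 -7.75 = 48.26 m/s
final state: V = 48.26 m/s, rpm = 10189 → n = rpm/60 = 169.816667 rev/s
target J* = 1.4902; solve J* = V/(n·D) for n: n = V/(J*·D) = 48.26/(1.4902 × 1.873) = 17.290398 rev/s
rpm = 60·n = 1037.423858

rpm = 1037.42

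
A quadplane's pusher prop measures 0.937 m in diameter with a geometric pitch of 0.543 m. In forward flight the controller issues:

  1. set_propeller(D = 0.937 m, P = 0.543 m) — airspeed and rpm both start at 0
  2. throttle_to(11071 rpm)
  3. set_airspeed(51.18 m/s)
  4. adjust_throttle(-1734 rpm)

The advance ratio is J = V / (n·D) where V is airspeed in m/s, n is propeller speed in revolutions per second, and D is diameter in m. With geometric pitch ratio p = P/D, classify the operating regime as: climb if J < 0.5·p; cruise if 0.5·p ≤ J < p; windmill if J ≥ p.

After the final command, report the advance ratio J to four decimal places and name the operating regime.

set_propeller: D = 0.937 m, P = 0.543 m (p = P/D = 0.579509); state ← (V=0, rpm=0)
throttle_to(11071): rpm ← 11071
set_airspeed(51.18): V ← 51.18 m/s
adjust_throttle(-1734): rpm ← 11071 -1734 = 9337
final state: V = 51.18 m/s, rpm = 9337 → n = rpm/60 = 155.616667 rev/s
J = V / (n·D) = 51.18 / (155.616667 × 0.937) = 0.350998
regime bands: climb J<0.2898 | cruise [0.2898, 0.5795) | windmill J≥0.5795
J = 0.3510 → cruise

J = 0.3510, regime = cruise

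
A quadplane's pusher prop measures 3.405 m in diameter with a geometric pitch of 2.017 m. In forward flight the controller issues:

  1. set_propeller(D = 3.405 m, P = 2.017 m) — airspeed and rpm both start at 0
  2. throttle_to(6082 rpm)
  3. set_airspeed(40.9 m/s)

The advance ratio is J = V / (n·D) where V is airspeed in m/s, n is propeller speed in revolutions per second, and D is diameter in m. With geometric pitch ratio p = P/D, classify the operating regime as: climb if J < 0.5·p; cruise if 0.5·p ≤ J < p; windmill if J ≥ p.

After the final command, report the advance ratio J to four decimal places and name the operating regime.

set_propeller: D = 3.405 m, P = 2.017 m (p = P/D = 0.592364); state ← (V=0, rpm=0)
throttle_to(6082): rpm ← 6082
set_airspeed(40.9): V ← 40.9 m/s
final state: V = 40.9 m/s, rpm = 6082 → n = rpm/60 = 101.366667 rev/s
J = V / (n·D) = 40.9 / (101.366667 × 3.405) = 0.118498
regime bands: climb J<0.2962 | cruise [0.2962, 0.5924) | windmill J≥0.5924
J = 0.1185 → climb

J = 0.1185, regime = climb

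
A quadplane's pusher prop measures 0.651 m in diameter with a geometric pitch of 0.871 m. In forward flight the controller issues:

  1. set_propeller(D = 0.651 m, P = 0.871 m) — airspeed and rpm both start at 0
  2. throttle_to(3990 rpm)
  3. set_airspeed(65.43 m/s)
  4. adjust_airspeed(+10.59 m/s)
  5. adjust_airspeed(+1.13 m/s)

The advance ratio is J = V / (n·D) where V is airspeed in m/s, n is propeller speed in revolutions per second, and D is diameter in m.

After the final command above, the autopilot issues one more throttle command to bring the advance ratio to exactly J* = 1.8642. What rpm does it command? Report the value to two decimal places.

rpm = 3814.29

set_propeller: D = 0.651 m, P = 0.871 m (p = P/D = 1.337942); state ← (V=0, rpm=0)
throttle_to(3990): rpm ← 3990
set_airspeed(65.43): V ← 65.43 m/s
adjust_airspeed(+10.59): V ← 65.43 +10.59 = 76.02 m/s
adjust_airspeed(+1.13): V ← 76.02 +1.13 = 77.15 m/s
final state: V = 77.15 m/s, rpm = 3990 → n = rpm/60 = 66.500000 rev/s
target J* = 1.8642; solve J* = V/(n·D) for n: n = V/(J*·D) = 77.15/(1.8642 × 0.651) = 63.571497 rev/s
rpm = 60·n = 3814.289818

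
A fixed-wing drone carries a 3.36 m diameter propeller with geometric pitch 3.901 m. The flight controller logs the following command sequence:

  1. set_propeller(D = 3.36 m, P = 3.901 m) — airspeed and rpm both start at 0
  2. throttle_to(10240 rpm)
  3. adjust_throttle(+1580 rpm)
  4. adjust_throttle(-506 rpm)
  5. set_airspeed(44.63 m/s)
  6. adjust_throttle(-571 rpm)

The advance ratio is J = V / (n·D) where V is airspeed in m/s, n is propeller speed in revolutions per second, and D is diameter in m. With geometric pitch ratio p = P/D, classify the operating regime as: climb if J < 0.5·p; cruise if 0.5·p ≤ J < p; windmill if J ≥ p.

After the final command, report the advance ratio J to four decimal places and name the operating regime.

J = 0.0742, regime = climb

set_propeller: D = 3.36 m, P = 3.901 m (p = P/D = 1.161012); state ← (V=0, rpm=0)
throttle_to(10240): rpm ← 10240
adjust_throttle(+1580): rpm ← 10240 +1580 = 11820
adjust_throttle(-506): rpm ← 11820 -506 = 11314
set_airspeed(44.63): V ← 44.63 m/s
adjust_throttle(-571): rpm ← 11314 -571 = 10743
final state: V = 44.63 m/s, rpm = 10743 → n = rpm/60 = 179.050000 rev/s
J = V / (n·D) = 44.63 / (179.050000 × 3.36) = 0.074185
regime bands: climb J<0.5805 | cruise [0.5805, 1.1610) | windmill J≥1.1610
J = 0.0742 → climb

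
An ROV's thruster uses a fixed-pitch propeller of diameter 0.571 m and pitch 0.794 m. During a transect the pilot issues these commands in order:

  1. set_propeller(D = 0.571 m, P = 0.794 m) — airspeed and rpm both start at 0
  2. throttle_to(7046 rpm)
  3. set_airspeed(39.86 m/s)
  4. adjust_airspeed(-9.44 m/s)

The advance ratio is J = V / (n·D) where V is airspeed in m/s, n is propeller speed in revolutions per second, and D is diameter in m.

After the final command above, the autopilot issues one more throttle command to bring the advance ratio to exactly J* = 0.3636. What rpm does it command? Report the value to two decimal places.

rpm = 8791.25

set_propeller: D = 0.571 m, P = 0.794 m (p = P/D = 1.390543); state ← (V=0, rpm=0)
throttle_to(7046): rpm ← 7046
set_airspeed(39.86): V ← 39.86 m/s
adjust_airspeed(-9.44): V ← 39.86 -9.44 = 30.42 m/s
final state: V = 30.42 m/s, rpm = 7046 → n = rpm/60 = 117.433333 rev/s
target J* = 0.3636; solve J* = V/(n·D) for n: n = V/(J*·D) = 30.42/(0.3636 × 0.571) = 146.520782 rev/s
rpm = 60·n = 8791.246901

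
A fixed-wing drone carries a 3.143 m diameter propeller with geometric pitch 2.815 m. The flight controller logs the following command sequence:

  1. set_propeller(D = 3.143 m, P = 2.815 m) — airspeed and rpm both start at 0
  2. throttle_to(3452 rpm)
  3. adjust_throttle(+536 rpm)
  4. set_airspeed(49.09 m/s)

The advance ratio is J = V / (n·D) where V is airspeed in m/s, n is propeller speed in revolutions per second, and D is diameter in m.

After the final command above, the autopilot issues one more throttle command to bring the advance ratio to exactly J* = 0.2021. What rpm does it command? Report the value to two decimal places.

set_propeller: D = 3.143 m, P = 2.815 m (p = P/D = 0.895641); state ← (V=0, rpm=0)
throttle_to(3452): rpm ← 3452
adjust_throttle(+536): rpm ← 3452 +536 = 3988
set_airspeed(49.09): V ← 49.09 m/s
final state: V = 49.09 m/s, rpm = 3988 → n = rpm/60 = 66.466667 rev/s
target J* = 0.2021; solve J* = V/(n·D) for n: n = V/(J*·D) = 49.09/(0.2021 × 3.143) = 77.282709 rev/s
rpm = 60·n = 4636.962546

rpm = 4636.96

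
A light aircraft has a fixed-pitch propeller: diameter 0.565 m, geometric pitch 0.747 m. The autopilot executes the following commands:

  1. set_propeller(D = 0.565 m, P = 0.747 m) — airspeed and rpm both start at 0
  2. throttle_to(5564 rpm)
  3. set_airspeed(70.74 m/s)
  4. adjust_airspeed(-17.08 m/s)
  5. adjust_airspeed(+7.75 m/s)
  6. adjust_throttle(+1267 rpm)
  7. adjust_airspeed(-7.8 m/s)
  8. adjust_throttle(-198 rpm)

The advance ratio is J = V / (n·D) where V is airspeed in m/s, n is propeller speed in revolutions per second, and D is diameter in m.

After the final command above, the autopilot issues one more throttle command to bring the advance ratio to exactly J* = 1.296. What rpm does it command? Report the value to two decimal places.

set_propeller: D = 0.565 m, P = 0.747 m (p = P/D = 1.322124); state ← (V=0, rpm=0)
throttle_to(5564): rpm ← 5564
set_airspeed(70.74): V ← 70.74 m/s
adjust_airspeed(-17.08): V ← 70.74 -17.08 = 53.66 m/s
adjust_airspeed(+7.75): V ← 53.66 +7.75 = 61.41 m/s
adjust_throttle(+1267): rpm ← 5564 +1267 = 6831
adjust_airspeed(-7.8): V ← 61.41 -7.8 = 53.61 m/s
adjust_throttle(-198): rpm ← 6831 -198 = 6633
final state: V = 53.61 m/s, rpm = 6633 → n = rpm/60 = 110.550000 rev/s
target J* = 1.296; solve J* = V/(n·D) for n: n = V/(J*·D) = 53.61/(1.296 × 0.565) = 73.213700 rev/s
rpm = 60·n = 4392.822026

rpm = 4392.82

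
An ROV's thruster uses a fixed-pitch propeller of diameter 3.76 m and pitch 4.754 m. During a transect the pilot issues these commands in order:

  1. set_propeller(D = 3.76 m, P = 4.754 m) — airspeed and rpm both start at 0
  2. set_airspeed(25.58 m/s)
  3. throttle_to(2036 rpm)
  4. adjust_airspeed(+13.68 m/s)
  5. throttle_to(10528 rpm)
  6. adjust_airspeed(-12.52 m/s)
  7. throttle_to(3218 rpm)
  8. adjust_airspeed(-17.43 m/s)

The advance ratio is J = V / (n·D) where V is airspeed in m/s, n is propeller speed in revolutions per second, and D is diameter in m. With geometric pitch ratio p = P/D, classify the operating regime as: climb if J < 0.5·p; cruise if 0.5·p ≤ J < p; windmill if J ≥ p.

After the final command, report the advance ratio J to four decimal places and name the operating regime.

J = 0.0462, regime = climb

set_propeller: D = 3.76 m, P = 4.754 m (p = P/D = 1.264362); state ← (V=0, rpm=0)
set_airspeed(25.58): V ← 25.58 m/s
throttle_to(2036): rpm ← 2036
adjust_airspeed(+13.68): V ← 25.58 +13.68 = 39.26 m/s
throttle_to(10528): rpm ← 10528
adjust_airspeed(-12.52): V ← 39.26 -12.52 = 26.74 m/s
throttle_to(3218): rpm ← 3218
adjust_airspeed(-17.43): V ← 26.74 -17.43 = 9.31 m/s
final state: V = 9.31 m/s, rpm = 3218 → n = rpm/60 = 53.633333 rev/s
J = V / (n·D) = 9.31 / (53.633333 × 3.76) = 0.046167
regime bands: climb J<0.6322 | cruise [0.6322, 1.2644) | windmill J≥1.2644
J = 0.0462 → climb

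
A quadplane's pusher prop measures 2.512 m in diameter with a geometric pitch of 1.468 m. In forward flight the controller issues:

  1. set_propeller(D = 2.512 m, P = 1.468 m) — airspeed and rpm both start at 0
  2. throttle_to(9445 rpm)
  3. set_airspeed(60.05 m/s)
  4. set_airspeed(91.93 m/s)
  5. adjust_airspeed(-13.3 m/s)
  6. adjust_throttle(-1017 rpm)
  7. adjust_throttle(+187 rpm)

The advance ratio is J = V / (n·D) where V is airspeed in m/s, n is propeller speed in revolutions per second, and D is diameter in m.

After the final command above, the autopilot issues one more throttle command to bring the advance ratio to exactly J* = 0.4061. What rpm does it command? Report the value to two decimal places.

set_propeller: D = 2.512 m, P = 1.468 m (p = P/D = 0.584395); state ← (V=0, rpm=0)
throttle_to(9445): rpm ← 9445
set_airspeed(60.05): V ← 60.05 m/s
set_airspeed(91.93): V ← 91.93 m/s
adjust_airspeed(-13.3): V ← 91.93 -13.3 = 78.63 m/s
adjust_throttle(-1017): rpm ← 9445 -1017 = 8428
adjust_throttle(+187): rpm ← 8428 +187 = 8615
final state: V = 78.63 m/s, rpm = 8615 → n = rpm/60 = 143.583333 rev/s
target J* = 0.4061; solve J* = V/(n·D) for n: n = V/(J*·D) = 78.63/(0.4061 × 2.512) = 77.078925 rev/s
rpm = 60·n = 4624.735522

rpm = 4624.74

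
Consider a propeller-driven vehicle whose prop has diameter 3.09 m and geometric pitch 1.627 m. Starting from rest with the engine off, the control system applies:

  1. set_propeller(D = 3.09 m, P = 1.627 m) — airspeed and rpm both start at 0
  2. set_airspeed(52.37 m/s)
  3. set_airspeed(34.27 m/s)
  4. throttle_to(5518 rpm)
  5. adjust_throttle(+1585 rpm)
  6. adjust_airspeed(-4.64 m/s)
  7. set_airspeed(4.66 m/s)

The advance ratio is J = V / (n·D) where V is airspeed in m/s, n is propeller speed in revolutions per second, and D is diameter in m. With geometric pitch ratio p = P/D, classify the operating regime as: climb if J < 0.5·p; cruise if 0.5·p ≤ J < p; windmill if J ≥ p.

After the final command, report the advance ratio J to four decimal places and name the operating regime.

set_propeller: D = 3.09 m, P = 1.627 m (p = P/D = 0.526537); state ← (V=0, rpm=0)
set_airspeed(52.37): V ← 52.37 m/s
set_airspeed(34.27): V ← 34.27 m/s
throttle_to(5518): rpm ← 5518
adjust_throttle(+1585): rpm ← 5518 +1585 = 7103
adjust_airspeed(-4.64): V ← 34.27 -4.64 = 29.63 m/s
set_airspeed(4.66): V ← 4.66 m/s
final state: V = 4.66 m/s, rpm = 7103 → n = rpm/60 = 118.383333 rev/s
J = V / (n·D) = 4.66 / (118.383333 × 3.09) = 0.012739
regime bands: climb J<0.2633 | cruise [0.2633, 0.5265) | windmill J≥0.5265
J = 0.0127 → climb

J = 0.0127, regime = climb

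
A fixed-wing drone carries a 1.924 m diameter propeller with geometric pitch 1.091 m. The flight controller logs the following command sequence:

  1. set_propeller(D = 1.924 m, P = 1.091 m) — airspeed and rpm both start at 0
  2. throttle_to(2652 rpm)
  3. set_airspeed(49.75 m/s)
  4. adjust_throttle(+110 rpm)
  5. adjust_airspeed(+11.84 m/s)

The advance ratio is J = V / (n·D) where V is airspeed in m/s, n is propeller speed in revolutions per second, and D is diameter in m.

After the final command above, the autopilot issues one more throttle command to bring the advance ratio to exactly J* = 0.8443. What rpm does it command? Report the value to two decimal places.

rpm = 2274.89

set_propeller: D = 1.924 m, P = 1.091 m (p = P/D = 0.567048); state ← (V=0, rpm=0)
throttle_to(2652): rpm ← 2652
set_airspeed(49.75): V ← 49.75 m/s
adjust_throttle(+110): rpm ← 2652 +110 = 2762
adjust_airspeed(+11.84): V ← 49.75 +11.84 = 61.59 m/s
final state: V = 61.59 m/s, rpm = 2762 → n = rpm/60 = 46.033333 rev/s
target J* = 0.8443; solve J* = V/(n·D) for n: n = V/(J*·D) = 61.59/(0.8443 × 1.924) = 37.914763 rev/s
rpm = 60·n = 2274.885788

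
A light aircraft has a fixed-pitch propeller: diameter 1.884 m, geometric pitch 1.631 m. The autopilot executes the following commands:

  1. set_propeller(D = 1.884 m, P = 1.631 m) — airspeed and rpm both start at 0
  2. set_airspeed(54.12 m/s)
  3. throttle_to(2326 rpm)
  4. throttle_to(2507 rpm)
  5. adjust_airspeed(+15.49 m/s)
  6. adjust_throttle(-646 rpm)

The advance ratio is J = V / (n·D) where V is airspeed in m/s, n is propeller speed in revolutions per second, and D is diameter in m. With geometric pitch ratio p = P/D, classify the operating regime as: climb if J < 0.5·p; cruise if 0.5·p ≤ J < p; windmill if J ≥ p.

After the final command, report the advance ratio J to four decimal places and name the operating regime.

set_propeller: D = 1.884 m, P = 1.631 m (p = P/D = 0.865711); state ← (V=0, rpm=0)
set_airspeed(54.12): V ← 54.12 m/s
throttle_to(2326): rpm ← 2326
throttle_to(2507): rpm ← 2507
adjust_airspeed(+15.49): V ← 54.12 +15.49 = 69.61 m/s
adjust_throttle(-646): rpm ← 2507 -646 = 1861
final state: V = 69.61 m/s, rpm = 1861 → n = rpm/60 = 31.016667 rev/s
J = V / (n·D) = 69.61 / (31.016667 × 1.884) = 1.191230
regime bands: climb J<0.4329 | cruise [0.4329, 0.8657) | windmill J≥0.8657
J = 1.1912 → windmill

J = 1.1912, regime = windmill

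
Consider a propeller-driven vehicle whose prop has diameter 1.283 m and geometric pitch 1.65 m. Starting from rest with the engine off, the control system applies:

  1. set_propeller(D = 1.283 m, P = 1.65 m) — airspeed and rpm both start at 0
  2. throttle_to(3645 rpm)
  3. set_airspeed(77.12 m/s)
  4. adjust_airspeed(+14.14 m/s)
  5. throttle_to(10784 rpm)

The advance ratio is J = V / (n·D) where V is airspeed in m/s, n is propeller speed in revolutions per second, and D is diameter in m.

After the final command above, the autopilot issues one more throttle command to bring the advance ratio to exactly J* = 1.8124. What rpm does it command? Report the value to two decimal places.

rpm = 2354.78

set_propeller: D = 1.283 m, P = 1.65 m (p = P/D = 1.286048); state ← (V=0, rpm=0)
throttle_to(3645): rpm ← 3645
set_airspeed(77.12): V ← 77.12 m/s
adjust_airspeed(+14.14): V ← 77.12 +14.14 = 91.26 m/s
throttle_to(10784): rpm ← 10784
final state: V = 91.26 m/s, rpm = 10784 → n = rpm/60 = 179.733333 rev/s
target J* = 1.8124; solve J* = V/(n·D) for n: n = V/(J*·D) = 91.26/(1.8124 × 1.283) = 39.246394 rev/s
rpm = 60·n = 2354.783613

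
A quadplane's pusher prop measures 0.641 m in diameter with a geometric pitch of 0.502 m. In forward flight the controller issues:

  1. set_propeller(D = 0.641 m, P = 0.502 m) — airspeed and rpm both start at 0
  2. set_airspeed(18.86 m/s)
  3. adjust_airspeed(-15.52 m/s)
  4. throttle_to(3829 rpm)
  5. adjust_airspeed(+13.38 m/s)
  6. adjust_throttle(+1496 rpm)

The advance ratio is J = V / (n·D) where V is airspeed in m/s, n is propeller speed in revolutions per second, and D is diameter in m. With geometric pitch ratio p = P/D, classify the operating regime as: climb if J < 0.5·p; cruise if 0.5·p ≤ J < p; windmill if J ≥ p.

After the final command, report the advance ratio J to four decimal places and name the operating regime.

set_propeller: D = 0.641 m, P = 0.502 m (p = P/D = 0.783151); state ← (V=0, rpm=0)
set_airspeed(18.86): V ← 18.86 m/s
adjust_airspeed(-15.52): V ← 18.86 -15.52 = 3.34 m/s
throttle_to(3829): rpm ← 3829
adjust_airspeed(+13.38): V ← 3.34 +13.38 = 16.72 m/s
adjust_throttle(+1496): rpm ← 3829 +1496 = 5325
final state: V = 16.72 m/s, rpm = 5325 → n = rpm/60 = 88.750000 rev/s
J = V / (n·D) = 16.72 / (88.750000 × 0.641) = 0.293907
regime bands: climb J<0.3916 | cruise [0.3916, 0.7832) | windmill J≥0.7832
J = 0.2939 → climb

J = 0.2939, regime = climb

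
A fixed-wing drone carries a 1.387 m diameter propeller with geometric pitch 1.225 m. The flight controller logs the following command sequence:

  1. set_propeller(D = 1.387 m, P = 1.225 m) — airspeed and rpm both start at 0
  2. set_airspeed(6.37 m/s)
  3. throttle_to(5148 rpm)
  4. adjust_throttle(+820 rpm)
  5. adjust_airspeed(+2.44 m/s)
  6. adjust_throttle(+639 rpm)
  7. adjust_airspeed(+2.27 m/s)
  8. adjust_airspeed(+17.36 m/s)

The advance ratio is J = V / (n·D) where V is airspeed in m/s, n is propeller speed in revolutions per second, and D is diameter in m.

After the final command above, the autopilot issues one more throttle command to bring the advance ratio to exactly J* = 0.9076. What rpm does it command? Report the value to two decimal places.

set_propeller: D = 1.387 m, P = 1.225 m (p = P/D = 0.883201); state ← (V=0, rpm=0)
set_airspeed(6.37): V ← 6.37 m/s
throttle_to(5148): rpm ← 5148
adjust_throttle(+820): rpm ← 5148 +820 = 5968
adjust_airspeed(+2.44): V ← 6.37 +2.44 = 8.81 m/s
adjust_throttle(+639): rpm ← 5968 +639 = 6607
adjust_airspeed(+2.27): V ← 8.81 +2.27 = 11.08 m/s
adjust_airspeed(+17.36): V ← 11.08 +17.36 = 28.44 m/s
final state: V = 28.44 m/s, rpm = 6607 → n = rpm/60 = 110.116667 rev/s
target J* = 0.9076; solve J* = V/(n·D) for n: n = V/(J*·D) = 28.44/(0.9076 × 1.387) = 22.592206 rev/s
rpm = 60·n = 1355.532374

rpm = 1355.53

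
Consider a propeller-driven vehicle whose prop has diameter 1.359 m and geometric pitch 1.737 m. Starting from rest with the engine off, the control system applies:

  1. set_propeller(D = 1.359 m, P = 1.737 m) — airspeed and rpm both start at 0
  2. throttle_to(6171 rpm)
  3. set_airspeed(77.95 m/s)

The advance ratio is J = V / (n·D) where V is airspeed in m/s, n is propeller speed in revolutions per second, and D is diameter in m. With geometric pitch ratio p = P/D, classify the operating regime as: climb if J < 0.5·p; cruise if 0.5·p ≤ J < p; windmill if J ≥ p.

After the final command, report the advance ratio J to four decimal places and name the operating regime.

set_propeller: D = 1.359 m, P = 1.737 m (p = P/D = 1.278146); state ← (V=0, rpm=0)
throttle_to(6171): rpm ← 6171
set_airspeed(77.95): V ← 77.95 m/s
final state: V = 77.95 m/s, rpm = 6171 → n = rpm/60 = 102.850000 rev/s
J = V / (n·D) = 77.95 / (102.850000 × 1.359) = 0.557689
regime bands: climb J<0.6391 | cruise [0.6391, 1.2781) | windmill J≥1.2781
J = 0.5577 → climb

J = 0.5577, regime = climb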